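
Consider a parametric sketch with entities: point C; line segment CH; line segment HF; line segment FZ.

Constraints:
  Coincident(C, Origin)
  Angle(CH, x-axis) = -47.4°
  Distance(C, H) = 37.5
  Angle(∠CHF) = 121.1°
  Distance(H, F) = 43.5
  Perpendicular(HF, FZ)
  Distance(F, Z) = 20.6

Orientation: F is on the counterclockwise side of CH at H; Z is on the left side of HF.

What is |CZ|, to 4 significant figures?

63.91

∠CHF = 121.1°, so HF runs at -47.4° + (180° − 121.1°) = 11.50° from the x-axis; with |HF| = 43.5, F = H + 43.5·(cos 11.50°, sin 11.50°) = (68.01, -18.93). HF is perpendicular to FZ; with |FZ| = 20.6 on the left of HF, Z = F + 20.6·(-0.1994, 0.9799) = (63.90, 1.255). Then |CZ| = |Z − C| = 63.91.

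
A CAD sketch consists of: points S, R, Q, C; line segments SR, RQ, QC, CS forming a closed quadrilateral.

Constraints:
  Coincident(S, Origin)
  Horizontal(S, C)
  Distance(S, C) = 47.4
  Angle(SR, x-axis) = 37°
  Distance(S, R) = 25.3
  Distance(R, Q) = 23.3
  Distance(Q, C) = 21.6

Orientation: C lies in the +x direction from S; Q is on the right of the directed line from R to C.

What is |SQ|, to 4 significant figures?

27.90

Checks: |RQ| = 23.30 ✓; |QC| = 21.60 ✓.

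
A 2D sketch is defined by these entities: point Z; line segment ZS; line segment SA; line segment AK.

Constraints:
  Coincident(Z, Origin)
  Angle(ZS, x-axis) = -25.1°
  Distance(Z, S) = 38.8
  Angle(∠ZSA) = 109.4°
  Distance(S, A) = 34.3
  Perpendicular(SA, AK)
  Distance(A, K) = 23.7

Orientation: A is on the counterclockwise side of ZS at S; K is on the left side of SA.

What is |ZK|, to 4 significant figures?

48.92

Z is at the origin; ZS runs at -25.1° with length 38.8, so S = 38.8·(cos -25.1°, sin -25.1°) = (35.14, -16.46). ∠ZSA = 109.4°, so SA runs at -25.1° + (180° − 109.4°) = 45.50° from the x-axis; with |SA| = 34.3, A = S + 34.3·(cos 45.50°, sin 45.50°) = (59.18, 8.006). The perpendicularity gives AK at right angles to SA; with |AK| = 23.7 on the left of SA, K = A + 23.7·(-0.7133, 0.7009) = (42.27, 24.62). Then |ZK| = |K − Z| = 48.92.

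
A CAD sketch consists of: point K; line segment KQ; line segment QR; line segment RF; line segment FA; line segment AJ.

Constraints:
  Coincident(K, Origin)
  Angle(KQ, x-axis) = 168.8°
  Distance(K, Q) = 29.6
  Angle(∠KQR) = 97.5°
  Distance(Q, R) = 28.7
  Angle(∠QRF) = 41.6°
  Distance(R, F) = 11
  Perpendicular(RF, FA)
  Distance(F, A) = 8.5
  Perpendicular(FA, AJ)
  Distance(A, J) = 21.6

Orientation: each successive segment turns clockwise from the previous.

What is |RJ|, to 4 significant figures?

13.59

The perpendicularity gives FA at right angles to RF, so FA runs at -142.1°; with |FA| = 8.5, A = (-27.13, 20.49). FA is perpendicular to AJ, so AJ runs at 127.9°; with |AJ| = 21.6, J = (-40.40, 37.53). Then |RJ| = |J − R| = 13.59.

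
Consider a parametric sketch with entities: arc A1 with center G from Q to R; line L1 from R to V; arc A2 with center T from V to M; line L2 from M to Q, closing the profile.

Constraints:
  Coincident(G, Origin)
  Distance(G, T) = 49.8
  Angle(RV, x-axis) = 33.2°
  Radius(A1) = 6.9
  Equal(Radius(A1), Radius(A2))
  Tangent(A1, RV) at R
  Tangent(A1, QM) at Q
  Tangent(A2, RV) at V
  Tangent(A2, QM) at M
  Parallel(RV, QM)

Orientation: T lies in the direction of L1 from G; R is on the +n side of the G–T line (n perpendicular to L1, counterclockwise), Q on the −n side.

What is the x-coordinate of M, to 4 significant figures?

45.45

The slot axis is L1's direction at 33.2°, so u = (cos 33.2°, sin 33.2°) = (0.8368, 0.5476) and n = (−sin 33.2°, cos 33.2°) = (-0.5476, 0.8368). G is at the origin and T lies 49.8 along u from G, so T = 49.8·u = (41.67, 27.27). Tangency of A1 to both parallel lines with radius 6.9 puts R and Q at G ± 6.9·n: R = (-3.778, 5.774), Q = (3.778, -5.774). Equal radii place V and M the same way about T: V = T + 6.9·n = (37.89, 33.04), M = T − 6.9·n = (45.45, 21.49). So M.x = 45.45.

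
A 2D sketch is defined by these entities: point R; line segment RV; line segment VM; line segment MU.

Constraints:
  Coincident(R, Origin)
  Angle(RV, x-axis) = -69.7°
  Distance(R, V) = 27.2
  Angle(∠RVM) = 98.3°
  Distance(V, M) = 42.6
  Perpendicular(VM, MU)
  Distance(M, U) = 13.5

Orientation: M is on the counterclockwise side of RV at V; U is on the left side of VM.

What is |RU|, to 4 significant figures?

48.42

R is at the origin; RV runs at -69.7° with length 27.2, so V = 27.2·(cos -69.7°, sin -69.7°) = (9.437, -25.51). ∠RVM = 98.3°, so VM runs at -69.7° + (180° − 98.3°) = 12.00° from the x-axis; with |VM| = 42.6, M = V + 42.6·(cos 12.00°, sin 12.00°) = (51.11, -16.65). VM ⟂ MU; with |MU| = 13.5 on the left of VM, U = M + 13.5·(-0.2079, 0.9781) = (48.30, -3.449). Then |RU| = |U − R| = 48.42.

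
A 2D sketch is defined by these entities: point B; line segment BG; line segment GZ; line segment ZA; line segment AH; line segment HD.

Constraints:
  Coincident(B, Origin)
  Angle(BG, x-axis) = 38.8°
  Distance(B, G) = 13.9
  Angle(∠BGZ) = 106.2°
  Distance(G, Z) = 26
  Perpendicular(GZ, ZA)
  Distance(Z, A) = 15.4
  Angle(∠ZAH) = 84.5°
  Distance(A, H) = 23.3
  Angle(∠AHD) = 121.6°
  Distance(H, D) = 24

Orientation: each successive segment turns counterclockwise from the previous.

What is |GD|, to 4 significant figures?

11.42

B is at the origin; BG runs at 38.8° with length 13.9, so G = (10.83, 8.710). ∠BGZ = 106.2° gives GZ at 112.6° from the x-axis; with |GZ| = 26.0, Z = (0.8411, 32.71). GZ ⟂ ZA, so ZA runs at -157.4°; with |ZA| = 15.4, A = (-13.38, 26.80). ∠ZAH = 84.5° gives AH at -61.90° from the x-axis; with |AH| = 23.3, H = (-2.402, 6.242). ∠AHD = 121.6° gives HD at -3.500° from the x-axis; with |HD| = 24.0, D = (21.55, 4.776). Then |GD| = |D − G| = 11.42.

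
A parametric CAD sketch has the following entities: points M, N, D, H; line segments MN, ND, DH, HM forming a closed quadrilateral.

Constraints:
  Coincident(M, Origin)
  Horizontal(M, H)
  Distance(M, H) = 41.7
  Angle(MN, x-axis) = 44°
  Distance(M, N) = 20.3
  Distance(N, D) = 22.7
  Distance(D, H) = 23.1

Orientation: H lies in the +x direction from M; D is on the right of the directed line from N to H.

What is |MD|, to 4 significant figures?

21.53

M is at the origin; M and H share the same y with |MH| = 41.7 and H in +x, so H = (41.7, 0). MN runs at 44.0° with |MN| = 20.3, so N = (14.60, 14.10). D is determined by |ND| = 22.7 and |DH| = 23.1 together: it lies at the intersection of circle(N, 22.7) and circle(H, 23.1). With |NH| = 30.55, the foot of the radical line on NH is 14.97 from N and the perpendicular offset is √(22.7² − 14.97²) = 17.06. Taking the right-of-NH solution: D = (20.01, -7.945).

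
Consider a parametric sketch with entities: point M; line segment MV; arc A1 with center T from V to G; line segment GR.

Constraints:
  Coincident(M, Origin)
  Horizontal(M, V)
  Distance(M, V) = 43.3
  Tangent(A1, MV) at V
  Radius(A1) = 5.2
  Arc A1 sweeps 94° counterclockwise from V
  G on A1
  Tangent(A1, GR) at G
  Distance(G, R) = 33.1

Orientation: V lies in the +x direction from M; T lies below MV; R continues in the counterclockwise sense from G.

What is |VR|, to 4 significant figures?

38.69

M is at the origin; MV is horizontal with |MV| = 43.3 and V on the +x side, so V = (43.30, 0.000). Since A1 is tangent to MV there, TV ⟂ MV, so T = V + (0, -5.2) = (43.30, -5.200). On A1, V sits at bearing 90° from T; a 94° counterclockwise sweep puts G at bearing 184°, so G = T + 5.2·(cos 184°, sin 184°) = (38.11, -5.563). The tangent condition forces TG to be normal to GR, so GR runs along (−sin 184°, cos 184°); with |GR| = 33.1, R = (40.42, -38.58). Then |VR| = |R − V| = 38.69.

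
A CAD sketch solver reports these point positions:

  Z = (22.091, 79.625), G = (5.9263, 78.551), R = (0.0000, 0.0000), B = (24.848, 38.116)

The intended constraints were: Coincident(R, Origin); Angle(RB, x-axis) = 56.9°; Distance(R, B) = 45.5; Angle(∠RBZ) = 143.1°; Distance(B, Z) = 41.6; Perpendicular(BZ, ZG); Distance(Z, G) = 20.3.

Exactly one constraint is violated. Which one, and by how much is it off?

Distance(Z, G) = 20.3 — off by 4.10.

R = (0.00, 0.00) ✓; RB at 56.90° ✓; |RB| = 45.50 ✓; ∠RBZ = 143.1° ✓; |BZ| = 41.60 ✓; ∠(BZ, ZG) = 90.00° ✓; |ZG| = 16.20 ✗.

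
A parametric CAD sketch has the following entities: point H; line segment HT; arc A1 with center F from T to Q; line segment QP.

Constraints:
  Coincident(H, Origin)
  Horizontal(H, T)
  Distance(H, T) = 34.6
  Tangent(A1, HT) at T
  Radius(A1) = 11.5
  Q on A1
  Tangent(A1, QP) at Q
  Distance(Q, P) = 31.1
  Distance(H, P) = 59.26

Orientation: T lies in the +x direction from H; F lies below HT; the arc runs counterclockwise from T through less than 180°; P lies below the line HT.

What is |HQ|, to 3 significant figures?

29.8

Checks: |FQ| = 11.50 ✓; ∠(FQ, QP) = 90.00° ✓; |QP| = 31.10 ✓; |HP| = 59.26 ✓.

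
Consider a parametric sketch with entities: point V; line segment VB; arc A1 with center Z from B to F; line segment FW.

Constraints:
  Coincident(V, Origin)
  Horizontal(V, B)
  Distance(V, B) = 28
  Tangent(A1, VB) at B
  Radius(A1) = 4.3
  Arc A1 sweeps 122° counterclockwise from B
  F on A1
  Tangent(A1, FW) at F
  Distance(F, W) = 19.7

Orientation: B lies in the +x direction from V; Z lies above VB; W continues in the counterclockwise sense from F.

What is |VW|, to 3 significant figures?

31.5

V is at the origin; V and B share the same y with |VB| = 28.0 and B on the +x side, so B = (28.0, 0.00). Tangency of A1 to VB means the radius ZB is perpendicular to VB, so Z = B + (0, 4.3) = (28.0, 4.30). On A1, B sits at bearing -90° from Z; a 122° counterclockwise sweep puts F at bearing 32°, so F = Z + 4.3·(cos 32°, sin 32°) = (31.6, 6.58). The tangent condition forces ZF to be normal to FW, so FW runs along (−sin 32°, cos 32°); with |FW| = 19.7, W = (21.2, 23.3). Then |VW| = |W − V| = 31.5.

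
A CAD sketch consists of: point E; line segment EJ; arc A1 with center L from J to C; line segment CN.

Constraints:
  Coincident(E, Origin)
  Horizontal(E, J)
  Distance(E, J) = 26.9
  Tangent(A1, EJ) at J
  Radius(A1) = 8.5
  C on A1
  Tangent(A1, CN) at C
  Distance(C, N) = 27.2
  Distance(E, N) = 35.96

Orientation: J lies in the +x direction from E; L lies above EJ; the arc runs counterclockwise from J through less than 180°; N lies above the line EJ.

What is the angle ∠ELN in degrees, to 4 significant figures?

78.71°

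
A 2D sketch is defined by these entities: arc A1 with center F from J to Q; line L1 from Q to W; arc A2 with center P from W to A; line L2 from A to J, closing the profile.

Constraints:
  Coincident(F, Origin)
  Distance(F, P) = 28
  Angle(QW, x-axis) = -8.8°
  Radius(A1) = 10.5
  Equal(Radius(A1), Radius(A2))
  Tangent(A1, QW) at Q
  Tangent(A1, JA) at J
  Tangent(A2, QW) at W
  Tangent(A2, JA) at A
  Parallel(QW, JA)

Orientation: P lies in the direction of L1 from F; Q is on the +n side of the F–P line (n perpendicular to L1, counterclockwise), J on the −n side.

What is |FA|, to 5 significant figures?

29.904

The slot axis is L1's direction at -8.8°, so u = (cos -8.8°, sin -8.8°) = (0.98823, -0.15299) and n = (−sin -8.8°, cos -8.8°) = (0.15299, 0.98823). F is at the origin and P lies 28.0 along u from F, so P = 28.0·u = (27.670, -4.2836). Tangency of A1 to both parallel lines with radius 10.5 puts Q and J at F ± 10.5·n: Q = (1.6064, 10.376), J = (-1.6064, -10.376). Equal radii place W and A the same way about P: W = P + 10.5·n = (29.277, 6.0928), A = P − 10.5·n = (26.064, -14.660). Then |FA| = |A − F| = 29.904.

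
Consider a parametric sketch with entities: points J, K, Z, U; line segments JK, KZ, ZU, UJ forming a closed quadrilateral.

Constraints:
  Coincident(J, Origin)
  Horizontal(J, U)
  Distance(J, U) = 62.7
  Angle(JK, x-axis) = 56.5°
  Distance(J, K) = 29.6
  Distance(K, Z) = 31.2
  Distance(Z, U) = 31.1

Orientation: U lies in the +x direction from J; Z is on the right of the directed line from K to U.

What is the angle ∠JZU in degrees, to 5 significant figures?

170.98°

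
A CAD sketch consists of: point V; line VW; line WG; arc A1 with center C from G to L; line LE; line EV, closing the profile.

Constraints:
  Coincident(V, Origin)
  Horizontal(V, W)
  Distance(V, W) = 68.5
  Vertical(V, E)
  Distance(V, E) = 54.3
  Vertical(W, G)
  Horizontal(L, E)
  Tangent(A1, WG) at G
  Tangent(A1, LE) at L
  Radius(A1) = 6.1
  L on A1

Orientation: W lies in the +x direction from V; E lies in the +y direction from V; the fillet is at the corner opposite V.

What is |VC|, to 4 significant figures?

78.85

V is at the origin; VW is horizontal with |VW| = 68.5 and W on the +x side, so W = (68.50, 0.000). V and E share the same x with |VE| = 54.3 and E on the +y side, so E = (0.000, 54.30). The virtual corner opposite V is at (68.50, 54.30). The tangent condition forces CG to be normal to WG and A1 meets LE tangentially, so CL is at right angles to LE, with radius 6.1, so the center C sits 6.1 in from both sides at C = (62.40, 48.20). Then |VC| = |C − V| = 78.85.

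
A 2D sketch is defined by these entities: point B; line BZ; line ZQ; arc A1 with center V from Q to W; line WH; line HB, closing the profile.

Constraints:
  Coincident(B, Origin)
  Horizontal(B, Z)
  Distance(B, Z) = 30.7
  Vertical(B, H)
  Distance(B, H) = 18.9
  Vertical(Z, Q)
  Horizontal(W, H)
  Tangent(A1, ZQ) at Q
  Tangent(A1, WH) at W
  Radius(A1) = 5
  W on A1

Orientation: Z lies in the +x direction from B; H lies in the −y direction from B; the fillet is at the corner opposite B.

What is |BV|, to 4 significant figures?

29.22

B is at the origin; BZ is horizontal with |BZ| = 30.7 and Z on the +x side, so Z = (30.70, 0.000). B and H share the same x with |BH| = 18.9 and H on the −y side, so H = (0.000, -18.90). The virtual corner opposite B is at (30.70, -18.90). Since A1 is tangent to ZQ there, VQ ⟂ ZQ and tangency of A1 to WH means the radius VW is perpendicular to WH, with radius 5.0, so the center V sits 5.0 in from both sides at V = (25.70, -13.90). Then |BV| = |V − B| = 29.22.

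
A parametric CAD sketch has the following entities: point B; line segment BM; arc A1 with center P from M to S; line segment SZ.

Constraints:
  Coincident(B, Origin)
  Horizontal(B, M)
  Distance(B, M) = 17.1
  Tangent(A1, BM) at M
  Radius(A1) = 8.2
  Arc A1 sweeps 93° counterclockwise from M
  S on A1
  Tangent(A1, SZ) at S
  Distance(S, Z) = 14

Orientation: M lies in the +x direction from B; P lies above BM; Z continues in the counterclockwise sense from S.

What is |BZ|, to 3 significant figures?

33.4

B is at the origin; BM is horizontal with |BM| = 17.1 and M on the +x side, so M = (17.1, 0.00). The tangent condition forces PM to be normal to BM, so P = M + (0, 8.2) = (17.1, 8.20). On A1, M sits at bearing -90° from P; a 93° counterclockwise sweep puts S at bearing 3°, so S = P + 8.2·(cos 3°, sin 3°) = (25.3, 8.63). Tangency of A1 to SZ means the radius PS is perpendicular to SZ, so SZ runs along (−sin 3°, cos 3°); with |SZ| = 14.0, Z = (24.6, 22.6). Then |BZ| = |Z − B| = 33.4.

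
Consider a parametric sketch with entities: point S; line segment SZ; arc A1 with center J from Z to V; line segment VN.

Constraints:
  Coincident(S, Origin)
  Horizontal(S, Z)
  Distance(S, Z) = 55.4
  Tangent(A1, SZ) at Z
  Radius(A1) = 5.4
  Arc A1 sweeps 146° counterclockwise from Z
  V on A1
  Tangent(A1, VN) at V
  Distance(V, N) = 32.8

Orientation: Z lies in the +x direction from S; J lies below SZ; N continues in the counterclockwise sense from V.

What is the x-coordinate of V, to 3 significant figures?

52.4

S is at the origin; SZ is horizontal with |SZ| = 55.4 and Z on the +x side, so Z = (55.4, 0.00). A1 meets SZ tangentially, so JZ is at right angles to SZ, so J = Z + (0, -5.4) = (55.4, -5.40). On A1, Z sits at bearing 90° from J; a 146° counterclockwise sweep puts V at bearing 236°, so V = J + 5.4·(cos 236°, sin 236°) = (52.4, -9.88). So V.x = 52.4.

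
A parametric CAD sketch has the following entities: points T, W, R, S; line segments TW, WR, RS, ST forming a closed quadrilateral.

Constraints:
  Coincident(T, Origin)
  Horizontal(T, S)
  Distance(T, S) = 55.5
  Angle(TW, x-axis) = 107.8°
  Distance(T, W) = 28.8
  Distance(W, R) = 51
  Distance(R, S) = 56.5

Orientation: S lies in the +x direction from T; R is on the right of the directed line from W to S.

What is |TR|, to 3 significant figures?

22.3

T is at the origin; TS is horizontal with |TS| = 55.5 and S in +x, so S = (55.5, 0). TW runs at 107.8° with |TW| = 28.8, so W = (-8.80, 27.4). R is determined by |WR| = 51.0 and |RS| = 56.5 together: it lies at the intersection of circle(W, 51.0) and circle(S, 56.5). With |WS| = 69.9, the foot of the radical line on WS is 30.7 from W and the perpendicular offset is √(51.0² − 30.7²) = 40.7. Taking the right-of-WS solution: R = (3.49, -22.1).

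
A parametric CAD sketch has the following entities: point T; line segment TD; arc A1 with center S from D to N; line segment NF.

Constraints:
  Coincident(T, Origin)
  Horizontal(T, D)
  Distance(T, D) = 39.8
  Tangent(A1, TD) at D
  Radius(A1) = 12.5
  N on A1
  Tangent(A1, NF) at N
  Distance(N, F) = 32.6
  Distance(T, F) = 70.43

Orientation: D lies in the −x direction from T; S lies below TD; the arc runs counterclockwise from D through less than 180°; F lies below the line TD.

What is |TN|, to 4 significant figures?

53.49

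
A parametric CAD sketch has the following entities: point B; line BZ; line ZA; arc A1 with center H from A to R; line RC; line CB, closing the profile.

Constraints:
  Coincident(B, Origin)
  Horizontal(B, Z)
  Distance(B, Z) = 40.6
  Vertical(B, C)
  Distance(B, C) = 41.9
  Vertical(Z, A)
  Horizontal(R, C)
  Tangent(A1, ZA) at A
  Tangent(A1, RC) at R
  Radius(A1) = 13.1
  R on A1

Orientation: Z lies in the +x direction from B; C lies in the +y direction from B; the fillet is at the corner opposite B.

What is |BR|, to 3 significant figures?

50.1

The virtual corner opposite B is at (40.6, 41.9). A1 meets ZA tangentially, so HA is at right angles to ZA and since A1 is tangent to RC there, HR ⟂ RC, with radius 13.1, so the center H sits 13.1 in from both sides at H = (27.5, 28.8). That places the tangent points at A = (40.6, 28.8) on ZA and R = (27.5, 41.9) on RC. Then |BR| = |R − B| = 50.1.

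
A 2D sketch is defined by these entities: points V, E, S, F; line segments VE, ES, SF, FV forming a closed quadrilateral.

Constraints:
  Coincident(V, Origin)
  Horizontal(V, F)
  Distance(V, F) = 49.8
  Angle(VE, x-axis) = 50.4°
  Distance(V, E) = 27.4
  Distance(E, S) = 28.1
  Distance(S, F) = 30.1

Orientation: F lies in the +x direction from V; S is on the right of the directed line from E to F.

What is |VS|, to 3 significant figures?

21.6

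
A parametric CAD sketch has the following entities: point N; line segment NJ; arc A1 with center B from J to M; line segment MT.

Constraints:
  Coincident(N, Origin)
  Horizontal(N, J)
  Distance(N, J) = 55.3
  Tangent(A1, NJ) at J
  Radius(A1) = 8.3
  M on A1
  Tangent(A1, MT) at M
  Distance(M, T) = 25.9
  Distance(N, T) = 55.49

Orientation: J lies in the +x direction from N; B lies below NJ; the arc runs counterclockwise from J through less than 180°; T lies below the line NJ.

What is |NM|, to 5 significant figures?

47.631

Checks: ∠(BJ, JN) = 90.00° ✓; |BM| = 8.300 ✓; ∠(BM, MT) = 90.00° ✓; |MT| = 25.90 ✓; |NT| = 55.49 ✓.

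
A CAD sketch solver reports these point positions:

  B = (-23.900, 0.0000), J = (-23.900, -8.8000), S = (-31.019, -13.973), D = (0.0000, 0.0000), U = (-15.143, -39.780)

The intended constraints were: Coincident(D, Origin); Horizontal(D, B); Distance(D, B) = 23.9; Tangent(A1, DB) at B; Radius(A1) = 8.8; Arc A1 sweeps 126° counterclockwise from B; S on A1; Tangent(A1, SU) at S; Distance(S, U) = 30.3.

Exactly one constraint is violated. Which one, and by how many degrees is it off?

Tangent(A1, SU) at S — off by 4.40°.

D = (0.00, 0.00) ✓; D.y = 0.00, B.y = 0.00 ✓; |DB| = 23.90 ✓; ∠(JB, BD) = 90.00° ✓; |JB| = 8.800 ✓; bearing(J→S) − bearing(J→B) = 126.0° ✓; |JS| = 8.800 ✓; ∠(JS, SU) = 94.40° ✗; |SU| = 30.30 ✓.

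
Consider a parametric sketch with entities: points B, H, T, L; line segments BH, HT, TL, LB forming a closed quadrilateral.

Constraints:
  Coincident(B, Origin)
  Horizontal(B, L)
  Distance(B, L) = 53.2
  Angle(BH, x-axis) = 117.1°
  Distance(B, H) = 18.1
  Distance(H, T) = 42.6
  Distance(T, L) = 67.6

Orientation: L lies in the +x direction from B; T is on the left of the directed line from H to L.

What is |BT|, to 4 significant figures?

54.92

Checks: |HT| = 42.60 ✓; |TL| = 67.60 ✓.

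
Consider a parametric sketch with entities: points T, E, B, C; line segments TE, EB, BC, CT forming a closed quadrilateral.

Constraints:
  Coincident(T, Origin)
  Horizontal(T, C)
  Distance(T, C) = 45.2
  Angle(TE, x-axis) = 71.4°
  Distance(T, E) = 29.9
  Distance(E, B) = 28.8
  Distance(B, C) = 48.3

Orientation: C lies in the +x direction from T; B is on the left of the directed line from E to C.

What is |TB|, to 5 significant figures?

56.363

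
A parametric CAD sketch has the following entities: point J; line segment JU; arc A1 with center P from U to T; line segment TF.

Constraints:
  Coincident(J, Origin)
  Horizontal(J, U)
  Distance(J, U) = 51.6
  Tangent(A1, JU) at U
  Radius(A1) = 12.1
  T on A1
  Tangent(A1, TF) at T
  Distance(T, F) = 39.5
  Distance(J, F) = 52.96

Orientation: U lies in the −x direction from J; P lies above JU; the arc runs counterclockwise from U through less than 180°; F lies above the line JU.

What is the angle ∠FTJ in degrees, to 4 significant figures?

82.27°

Checks: ∠(PU, UJ) = 90.00° ✓; |PT| = 12.10 ✓; ∠(PT, TF) = 90.00° ✓; |TF| = 39.50 ✓; |JF| = 52.96 ✓.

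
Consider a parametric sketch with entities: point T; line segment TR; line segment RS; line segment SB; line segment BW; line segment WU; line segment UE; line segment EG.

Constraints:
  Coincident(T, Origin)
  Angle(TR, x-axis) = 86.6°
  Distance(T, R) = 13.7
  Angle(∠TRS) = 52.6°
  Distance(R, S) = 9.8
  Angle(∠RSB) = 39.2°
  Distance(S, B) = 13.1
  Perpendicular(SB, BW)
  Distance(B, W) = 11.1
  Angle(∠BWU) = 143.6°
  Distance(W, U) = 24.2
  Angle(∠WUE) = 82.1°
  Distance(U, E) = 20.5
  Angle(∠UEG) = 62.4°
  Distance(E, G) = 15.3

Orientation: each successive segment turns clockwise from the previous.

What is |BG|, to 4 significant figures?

18.50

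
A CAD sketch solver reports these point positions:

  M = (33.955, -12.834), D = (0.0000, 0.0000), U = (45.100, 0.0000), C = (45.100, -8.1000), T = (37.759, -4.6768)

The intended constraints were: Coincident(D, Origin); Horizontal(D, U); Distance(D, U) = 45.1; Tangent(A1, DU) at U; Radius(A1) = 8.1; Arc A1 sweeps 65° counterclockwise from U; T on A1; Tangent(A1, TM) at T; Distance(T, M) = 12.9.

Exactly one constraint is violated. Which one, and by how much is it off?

Distance(T, M) = 12.9 — off by 3.90.

D = (0.00, 0.00) ✓; D.y = 0.00, U.y = 0.00 ✓; |DU| = 45.10 ✓; ∠(CU, UD) = 90.00° ✓; |CU| = 8.100 ✓; bearing(C→T) − bearing(C→U) = 65.00° ✓; |CT| = 8.100 ✓; ∠(CT, TM) = 90.00° ✓; |TM| = 9.001 ✗.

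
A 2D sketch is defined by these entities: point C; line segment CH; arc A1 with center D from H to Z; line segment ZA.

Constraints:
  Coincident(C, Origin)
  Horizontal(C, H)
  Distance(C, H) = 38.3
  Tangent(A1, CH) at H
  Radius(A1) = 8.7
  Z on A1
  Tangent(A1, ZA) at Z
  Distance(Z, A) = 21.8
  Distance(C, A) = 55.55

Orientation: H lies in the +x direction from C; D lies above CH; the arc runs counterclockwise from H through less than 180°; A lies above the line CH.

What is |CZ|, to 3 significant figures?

47.8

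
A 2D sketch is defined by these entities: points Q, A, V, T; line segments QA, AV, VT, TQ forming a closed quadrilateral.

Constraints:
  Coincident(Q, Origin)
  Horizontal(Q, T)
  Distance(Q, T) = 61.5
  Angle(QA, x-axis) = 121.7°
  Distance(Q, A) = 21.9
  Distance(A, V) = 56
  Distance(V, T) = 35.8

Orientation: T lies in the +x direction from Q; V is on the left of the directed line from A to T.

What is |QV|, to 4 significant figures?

53.00

Q is at the origin; Q and T share the same y with |QT| = 61.5 and T in +x, so T = (61.5, 0). QA runs at 121.7° with |QA| = 21.9, so A = (-11.51, 18.63). V is determined by |AV| = 56.0 and |VT| = 35.8 together: it lies at the intersection of circle(A, 56.0) and circle(T, 35.8). With |AT| = 75.35, the foot of the radical line on AT is 49.98 from A and the perpendicular offset is √(56.0² − 49.98²) = 25.26. Taking the left-of-AT solution: V = (43.17, 30.75).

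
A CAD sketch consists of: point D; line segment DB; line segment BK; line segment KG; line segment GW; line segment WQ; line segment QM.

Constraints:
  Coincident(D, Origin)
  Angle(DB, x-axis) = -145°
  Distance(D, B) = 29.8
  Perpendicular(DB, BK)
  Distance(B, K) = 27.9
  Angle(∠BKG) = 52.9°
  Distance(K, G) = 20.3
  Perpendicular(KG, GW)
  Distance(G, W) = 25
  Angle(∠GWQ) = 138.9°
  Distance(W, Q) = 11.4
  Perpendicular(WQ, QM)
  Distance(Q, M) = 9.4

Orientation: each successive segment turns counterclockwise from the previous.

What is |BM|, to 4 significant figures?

12.25

∠GWQ = 138.9° gives WQ at -156.8° from the x-axis; with |WQ| = 11.4, Q = (-36.44, -17.44). WQ is perpendicular to QM, so QM runs at -66.80°; with |QM| = 9.4, M = (-32.73, -26.08). Then |BM| = |M − B| = 12.25.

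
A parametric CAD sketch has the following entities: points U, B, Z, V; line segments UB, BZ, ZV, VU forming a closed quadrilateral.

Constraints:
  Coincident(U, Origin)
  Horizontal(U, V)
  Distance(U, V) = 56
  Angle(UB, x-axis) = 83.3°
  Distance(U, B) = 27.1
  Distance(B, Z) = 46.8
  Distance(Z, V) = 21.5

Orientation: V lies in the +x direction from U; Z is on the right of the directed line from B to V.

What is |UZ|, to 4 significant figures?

36.25

U is at the origin; UV is horizontal with |UV| = 56.0 and V in +x, so V = (56.0, 0). UB runs at 83.3° with |UB| = 27.1, so B = (3.162, 26.91). Z is determined by |BZ| = 46.8 and |ZV| = 21.5 together: it lies at the intersection of circle(B, 46.8) and circle(V, 21.5). With |BV| = 59.30, the foot of the radical line on BV is 44.22 from B and the perpendicular offset is √(46.8² − 44.22²) = 15.33. Taking the right-of-BV solution: Z = (35.61, -6.812).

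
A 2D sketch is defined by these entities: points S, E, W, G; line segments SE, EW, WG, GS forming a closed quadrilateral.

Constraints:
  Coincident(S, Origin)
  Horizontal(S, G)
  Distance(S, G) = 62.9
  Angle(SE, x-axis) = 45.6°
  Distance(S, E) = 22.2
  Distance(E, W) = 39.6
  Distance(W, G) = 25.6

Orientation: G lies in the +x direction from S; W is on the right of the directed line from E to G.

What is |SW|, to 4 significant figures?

43.81

S is at the origin; S and G share the same y with |SG| = 62.9 and G in +x, so G = (62.9, 0). SE runs at 45.6° with |SE| = 22.2, so E = (15.53, 15.86). W is determined by |EW| = 39.6 and |WG| = 25.6 together: it lies at the intersection of circle(E, 39.6) and circle(G, 25.6). With |EG| = 49.95, the foot of the radical line on EG is 34.11 from E and the perpendicular offset is √(39.6² − 34.11²) = 20.11. Taking the right-of-EG solution: W = (41.49, -14.04).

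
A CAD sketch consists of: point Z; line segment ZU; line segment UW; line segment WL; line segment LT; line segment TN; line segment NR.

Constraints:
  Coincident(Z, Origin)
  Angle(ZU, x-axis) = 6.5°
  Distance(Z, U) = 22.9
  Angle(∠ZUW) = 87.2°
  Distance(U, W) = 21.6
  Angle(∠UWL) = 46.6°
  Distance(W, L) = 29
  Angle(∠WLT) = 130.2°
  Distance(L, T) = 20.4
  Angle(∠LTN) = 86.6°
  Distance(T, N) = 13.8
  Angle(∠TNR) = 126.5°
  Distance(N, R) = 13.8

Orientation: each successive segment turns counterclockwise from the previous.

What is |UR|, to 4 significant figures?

5.186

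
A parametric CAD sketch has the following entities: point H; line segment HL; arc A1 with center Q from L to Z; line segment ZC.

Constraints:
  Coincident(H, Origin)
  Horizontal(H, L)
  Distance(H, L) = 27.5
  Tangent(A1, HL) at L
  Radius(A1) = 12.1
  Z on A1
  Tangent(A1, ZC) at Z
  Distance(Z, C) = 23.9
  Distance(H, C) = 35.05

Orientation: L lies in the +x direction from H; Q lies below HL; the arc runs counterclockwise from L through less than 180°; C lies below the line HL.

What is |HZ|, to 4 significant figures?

18.44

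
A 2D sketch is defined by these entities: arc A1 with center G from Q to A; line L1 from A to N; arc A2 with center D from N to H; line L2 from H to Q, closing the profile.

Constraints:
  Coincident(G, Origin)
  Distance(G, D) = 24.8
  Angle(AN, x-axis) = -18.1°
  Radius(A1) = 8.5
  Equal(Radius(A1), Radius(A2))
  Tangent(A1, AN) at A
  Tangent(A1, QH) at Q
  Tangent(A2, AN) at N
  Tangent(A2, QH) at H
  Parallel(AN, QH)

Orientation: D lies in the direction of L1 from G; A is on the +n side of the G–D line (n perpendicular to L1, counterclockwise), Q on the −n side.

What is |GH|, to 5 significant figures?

26.216

Tangency of A1 to both parallel lines with radius 8.5 puts A and Q at G ± 8.5·n: A = (2.6407, 8.0794), Q = (-2.6407, -8.0794). Equal radii place N and H the same way about D: N = D + 8.5·n = (26.214, 0.37461), H = D − 8.5·n = (20.932, -15.784). Then |GH| = |H − G| = 26.216.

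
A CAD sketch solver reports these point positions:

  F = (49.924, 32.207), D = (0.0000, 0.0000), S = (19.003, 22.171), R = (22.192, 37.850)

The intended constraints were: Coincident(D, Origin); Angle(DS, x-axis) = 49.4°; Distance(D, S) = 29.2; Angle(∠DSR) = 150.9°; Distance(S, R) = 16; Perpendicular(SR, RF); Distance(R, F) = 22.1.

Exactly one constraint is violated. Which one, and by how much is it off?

Distance(R, F) = 22.1 — off by 6.20.

D = (0.00, 0.00) ✓; DS at 49.40° ✓; |DS| = 29.20 ✓; ∠DSR = 150.9° ✓; |SR| = 16.00 ✓; ∠(SR, RF) = 90.00° ✓; |RF| = 28.30 ✗.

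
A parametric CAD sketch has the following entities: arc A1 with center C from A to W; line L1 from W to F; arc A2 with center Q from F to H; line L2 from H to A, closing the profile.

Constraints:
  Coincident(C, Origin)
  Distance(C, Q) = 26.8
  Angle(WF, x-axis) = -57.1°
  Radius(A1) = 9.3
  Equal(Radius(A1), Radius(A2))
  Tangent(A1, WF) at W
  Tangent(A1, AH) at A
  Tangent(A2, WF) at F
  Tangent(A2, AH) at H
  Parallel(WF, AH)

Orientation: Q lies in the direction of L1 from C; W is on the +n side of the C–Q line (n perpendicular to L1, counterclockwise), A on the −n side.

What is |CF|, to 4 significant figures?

28.37

The slot axis is L1's direction at -57.1°, so u = (cos -57.1°, sin -57.1°) = (0.5432, -0.8396) and n = (−sin -57.1°, cos -57.1°) = (0.8396, 0.5432). C is at the origin and Q lies 26.8 along u from C, so Q = 26.8·u = (14.56, -22.50). Tangency of A1 to both parallel lines with radius 9.3 puts W and A at C ± 9.3·n: W = (7.808, 5.052), A = (-7.808, -5.052). Equal radii place F and H the same way about Q: F = Q + 9.3·n = (22.37, -17.45), H = Q − 9.3·n = (6.749, -27.55). Then |CF| = |F − C| = 28.37.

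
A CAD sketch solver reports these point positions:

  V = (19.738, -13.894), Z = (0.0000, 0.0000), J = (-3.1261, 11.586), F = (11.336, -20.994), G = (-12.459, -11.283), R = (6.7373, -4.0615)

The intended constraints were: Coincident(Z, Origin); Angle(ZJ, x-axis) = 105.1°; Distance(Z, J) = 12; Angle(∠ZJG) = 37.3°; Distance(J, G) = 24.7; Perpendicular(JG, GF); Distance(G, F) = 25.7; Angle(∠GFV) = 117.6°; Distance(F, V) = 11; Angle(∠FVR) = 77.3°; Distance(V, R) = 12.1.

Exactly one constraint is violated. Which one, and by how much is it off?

Distance(V, R) = 12.1 — off by 4.20.

Z = (0.00, 0.00) ✓; ZJ at 105.1° ✓; |ZJ| = 12.00 ✓; ∠ZJG = 37.30° ✓; |JG| = 24.70 ✓; ∠(JG, GF) = 90.00° ✓; |GF| = 25.70 ✓; ∠GFV = 117.6° ✓; |FV| = 11.00 ✓; ∠FVR = 77.30° ✓; |VR| = 16.30 ✗.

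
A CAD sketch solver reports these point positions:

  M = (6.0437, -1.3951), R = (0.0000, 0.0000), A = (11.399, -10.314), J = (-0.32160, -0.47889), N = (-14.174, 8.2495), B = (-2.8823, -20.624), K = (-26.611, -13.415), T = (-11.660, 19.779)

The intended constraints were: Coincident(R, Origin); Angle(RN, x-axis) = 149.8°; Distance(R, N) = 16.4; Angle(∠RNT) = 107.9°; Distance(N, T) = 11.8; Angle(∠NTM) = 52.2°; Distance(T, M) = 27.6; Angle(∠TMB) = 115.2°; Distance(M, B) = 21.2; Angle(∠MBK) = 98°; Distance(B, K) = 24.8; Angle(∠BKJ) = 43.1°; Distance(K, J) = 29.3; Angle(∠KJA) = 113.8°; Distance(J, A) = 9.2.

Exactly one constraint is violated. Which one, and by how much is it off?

Distance(J, A) = 9.2 — off by 6.10.

R = (0.00, 0.00) ✓; RN at 149.8° ✓; |RN| = 16.40 ✓; ∠RNT = 107.9° ✓; |NT| = 11.80 ✓; ∠NTM = 52.20° ✓; |TM| = 27.60 ✓; ∠TMB = 115.2° ✓; |MB| = 21.20 ✓; ∠MBK = 98.00° ✓; |BK| = 24.80 ✓; ∠BKJ = 43.10° ✓; |KJ| = 29.30 ✓; ∠KJA = 113.8° ✓; |JA| = 15.30 ✗.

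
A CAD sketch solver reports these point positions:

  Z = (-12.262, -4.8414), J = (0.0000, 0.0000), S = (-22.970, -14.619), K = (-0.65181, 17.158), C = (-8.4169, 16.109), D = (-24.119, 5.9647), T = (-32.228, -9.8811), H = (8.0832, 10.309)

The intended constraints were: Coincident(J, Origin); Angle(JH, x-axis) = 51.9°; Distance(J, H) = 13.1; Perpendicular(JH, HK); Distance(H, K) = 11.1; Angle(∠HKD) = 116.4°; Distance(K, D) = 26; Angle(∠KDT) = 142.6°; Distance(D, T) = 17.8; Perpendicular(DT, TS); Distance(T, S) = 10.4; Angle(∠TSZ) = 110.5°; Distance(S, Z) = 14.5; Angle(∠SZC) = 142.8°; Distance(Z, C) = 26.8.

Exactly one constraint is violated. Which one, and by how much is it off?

Distance(Z, C) = 26.8 — off by 5.50.

J = (0.00, 0.00) ✓; JH at 51.90° ✓; |JH| = 13.10 ✓; ∠(JH, HK) = 90.00° ✓; |HK| = 11.10 ✓; ∠HKD = 116.4° ✓; |KD| = 26.00 ✓; ∠KDT = 142.6° ✓; |DT| = 17.80 ✓; ∠(DT, TS) = 90.00° ✓; |TS| = 10.40 ✓; ∠TSZ = 110.5° ✓; |SZ| = 14.50 ✓; ∠SZC = 142.8° ✓; |ZC| = 21.30 ✗.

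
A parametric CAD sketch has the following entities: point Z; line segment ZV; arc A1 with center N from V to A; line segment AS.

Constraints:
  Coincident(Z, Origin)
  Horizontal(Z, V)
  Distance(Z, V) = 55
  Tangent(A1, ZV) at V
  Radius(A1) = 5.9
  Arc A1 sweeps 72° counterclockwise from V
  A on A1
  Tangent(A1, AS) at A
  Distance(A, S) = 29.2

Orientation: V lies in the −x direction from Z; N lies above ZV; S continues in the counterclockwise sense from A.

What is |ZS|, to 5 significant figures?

51.416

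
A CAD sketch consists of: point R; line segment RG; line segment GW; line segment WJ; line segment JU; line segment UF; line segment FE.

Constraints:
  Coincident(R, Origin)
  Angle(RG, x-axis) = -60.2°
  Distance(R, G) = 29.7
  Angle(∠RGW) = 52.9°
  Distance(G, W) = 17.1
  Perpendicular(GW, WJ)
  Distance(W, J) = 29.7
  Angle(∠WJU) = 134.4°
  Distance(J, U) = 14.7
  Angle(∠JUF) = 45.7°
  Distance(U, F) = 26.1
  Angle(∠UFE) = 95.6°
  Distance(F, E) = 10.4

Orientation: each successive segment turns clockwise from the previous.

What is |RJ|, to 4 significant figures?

6.067

∠RGW = 52.9° gives GW at 172.7° from the x-axis; with |GW| = 17.1, W = (-2.201, -23.60). The perpendicularity gives WJ at right angles to GW, so WJ runs at 82.70°; with |WJ| = 29.7, J = (1.573, 5.859). Then |RJ| = |J − R| = 6.067.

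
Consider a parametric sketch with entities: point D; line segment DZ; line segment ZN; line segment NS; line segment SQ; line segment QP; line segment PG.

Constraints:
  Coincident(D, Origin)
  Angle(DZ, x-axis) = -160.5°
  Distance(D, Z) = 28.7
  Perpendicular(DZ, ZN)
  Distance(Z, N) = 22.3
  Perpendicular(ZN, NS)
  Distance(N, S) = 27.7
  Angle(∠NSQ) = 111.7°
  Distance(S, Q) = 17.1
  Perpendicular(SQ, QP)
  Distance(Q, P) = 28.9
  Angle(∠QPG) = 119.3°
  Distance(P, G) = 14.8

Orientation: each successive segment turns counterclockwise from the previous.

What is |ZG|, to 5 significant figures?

6.6453

D is at the origin; DZ runs at -160.5° with length 28.7, so Z = (-27.054, -9.5803). The perpendicularity gives ZN at right angles to DZ, so ZN runs at -70.500°; with |ZN| = 22.3, N = (-19.610, -30.601). ZN is perpendicular to NS, so NS runs at 19.500°; with |NS| = 27.7, S = (6.5013, -21.355). ∠NSQ = 111.7° gives SQ at 87.800° from the x-axis; with |SQ| = 17.1, Q = (7.1577, -4.2673). SQ ⟂ QP, so QP runs at 177.80°; with |QP| = 28.9, P = (-21.721, -3.1579). ∠QPG = 119.3° gives PG at -121.50° from the x-axis; with |PG| = 14.8, G = (-29.454, -15.777). Then |ZG| = |G − Z| = 6.6453.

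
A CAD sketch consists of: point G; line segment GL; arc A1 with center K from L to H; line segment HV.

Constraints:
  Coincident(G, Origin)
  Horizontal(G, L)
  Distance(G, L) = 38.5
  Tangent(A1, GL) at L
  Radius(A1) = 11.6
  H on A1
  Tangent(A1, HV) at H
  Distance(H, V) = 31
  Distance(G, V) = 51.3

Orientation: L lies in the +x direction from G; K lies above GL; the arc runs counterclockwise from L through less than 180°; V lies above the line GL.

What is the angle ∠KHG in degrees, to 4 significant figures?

17.32°

G is at the origin; G and L share the same y with |GL| = 38.5 and L on the +x side, so L = (38.50, 0.000). Since A1 is tangent to GL there, KL ⟂ GL, so K = L + (0, 11.6) = (38.50, 11.60). Since KH ⟂ HV (tangency), |KV| = √(11.6² + 31.0²) = 33.10 regardless of where H sits on A1. So V lies on both circle(G, 51.3) and circle(K, 33.10); the above-GL intersection is V = (28.00, 42.99). H is the foot of the tangent from V: H = (47.51, 18.90).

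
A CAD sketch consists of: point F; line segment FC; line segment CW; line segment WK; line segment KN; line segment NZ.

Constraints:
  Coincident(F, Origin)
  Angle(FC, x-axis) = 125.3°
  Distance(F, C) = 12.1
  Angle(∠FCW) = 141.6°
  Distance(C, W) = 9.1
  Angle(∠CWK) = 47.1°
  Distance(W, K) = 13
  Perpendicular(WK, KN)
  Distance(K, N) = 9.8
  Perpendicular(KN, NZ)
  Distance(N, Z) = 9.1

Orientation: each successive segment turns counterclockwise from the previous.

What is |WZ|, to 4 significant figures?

10.55

F is at the origin; FC runs at 125.3° with length 12.1, so C = (-6.992, 9.875). ∠FCW = 141.6° gives CW at 163.7° from the x-axis; with |CW| = 9.1, W = (-15.73, 12.43). ∠CWK = 47.1° gives WK at -63.40° from the x-axis; with |WK| = 13.0, K = (-9.905, 0.8053). WK ⟂ KN, so KN runs at 26.60°; with |KN| = 9.8, N = (-1.143, 5.193). The perpendicularity gives NZ at right angles to KN, so NZ runs at 116.6°; with |NZ| = 9.1, Z = (-5.217, 13.33). Then |WZ| = |Z − W| = 10.55.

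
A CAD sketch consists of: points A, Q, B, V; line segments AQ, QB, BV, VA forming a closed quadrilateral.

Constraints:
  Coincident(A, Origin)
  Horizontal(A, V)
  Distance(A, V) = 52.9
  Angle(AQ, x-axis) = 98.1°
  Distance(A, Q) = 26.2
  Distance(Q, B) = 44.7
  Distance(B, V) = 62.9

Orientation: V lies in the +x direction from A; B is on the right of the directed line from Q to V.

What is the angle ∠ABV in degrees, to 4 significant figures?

51.70°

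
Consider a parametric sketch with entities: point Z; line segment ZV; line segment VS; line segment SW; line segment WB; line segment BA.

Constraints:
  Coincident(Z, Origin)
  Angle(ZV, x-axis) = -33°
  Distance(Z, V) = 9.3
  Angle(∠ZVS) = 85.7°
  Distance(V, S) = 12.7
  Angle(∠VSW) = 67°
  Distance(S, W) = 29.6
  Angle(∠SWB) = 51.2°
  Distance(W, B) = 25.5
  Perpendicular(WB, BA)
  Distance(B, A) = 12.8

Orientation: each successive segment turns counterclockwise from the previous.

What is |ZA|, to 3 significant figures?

10.6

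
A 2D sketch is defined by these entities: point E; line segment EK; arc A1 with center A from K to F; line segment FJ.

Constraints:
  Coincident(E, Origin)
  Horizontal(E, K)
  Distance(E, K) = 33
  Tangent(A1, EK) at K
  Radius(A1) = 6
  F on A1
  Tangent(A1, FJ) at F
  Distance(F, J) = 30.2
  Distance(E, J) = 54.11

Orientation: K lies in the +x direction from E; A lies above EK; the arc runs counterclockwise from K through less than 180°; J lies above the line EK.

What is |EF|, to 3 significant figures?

39.4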